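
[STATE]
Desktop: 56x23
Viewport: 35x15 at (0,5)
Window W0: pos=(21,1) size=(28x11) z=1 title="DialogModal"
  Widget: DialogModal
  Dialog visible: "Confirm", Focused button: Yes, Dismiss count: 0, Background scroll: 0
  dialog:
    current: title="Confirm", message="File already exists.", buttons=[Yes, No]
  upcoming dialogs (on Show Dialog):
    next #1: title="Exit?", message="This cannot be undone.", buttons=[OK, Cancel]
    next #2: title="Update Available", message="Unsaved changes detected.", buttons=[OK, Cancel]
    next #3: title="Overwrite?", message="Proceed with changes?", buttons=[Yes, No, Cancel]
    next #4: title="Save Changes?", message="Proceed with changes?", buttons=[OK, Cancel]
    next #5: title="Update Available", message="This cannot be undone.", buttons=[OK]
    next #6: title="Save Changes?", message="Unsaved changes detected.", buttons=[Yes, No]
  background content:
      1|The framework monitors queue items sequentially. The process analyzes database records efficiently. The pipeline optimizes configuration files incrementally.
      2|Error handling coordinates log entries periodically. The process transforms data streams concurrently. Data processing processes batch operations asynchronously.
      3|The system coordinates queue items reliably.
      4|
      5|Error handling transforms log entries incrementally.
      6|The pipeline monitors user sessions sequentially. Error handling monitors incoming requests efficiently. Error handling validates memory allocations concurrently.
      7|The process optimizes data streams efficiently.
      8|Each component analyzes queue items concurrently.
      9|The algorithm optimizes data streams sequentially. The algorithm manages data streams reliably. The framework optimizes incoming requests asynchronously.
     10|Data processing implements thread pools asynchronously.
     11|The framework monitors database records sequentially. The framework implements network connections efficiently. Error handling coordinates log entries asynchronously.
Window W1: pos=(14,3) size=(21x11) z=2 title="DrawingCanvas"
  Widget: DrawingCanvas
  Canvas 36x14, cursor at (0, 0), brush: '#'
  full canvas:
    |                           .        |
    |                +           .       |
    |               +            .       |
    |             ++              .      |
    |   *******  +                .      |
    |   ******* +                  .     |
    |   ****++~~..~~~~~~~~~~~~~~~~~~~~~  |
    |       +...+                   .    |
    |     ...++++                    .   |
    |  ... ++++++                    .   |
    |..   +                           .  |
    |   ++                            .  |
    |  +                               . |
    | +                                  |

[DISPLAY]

              ┠───────────────────┨
              ┃+                  ┃
              ┃                +  ┃
              ┃               +   ┃
              ┃             ++    ┃
              ┃   *******  +      ┃
              ┃   ******* +       ┃
              ┃   ****++~~..~~~~~~┃
              ┗━━━━━━━━━━━━━━━━━━━┛
                                   
                                   
                                   
                                   
                                   
                                   


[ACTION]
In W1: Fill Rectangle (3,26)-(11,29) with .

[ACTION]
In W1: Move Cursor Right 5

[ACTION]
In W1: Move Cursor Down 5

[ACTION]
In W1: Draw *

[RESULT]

              ┠───────────────────┨
              ┃                   ┃
              ┃                +  ┃
              ┃               +   ┃
              ┃             ++    ┃
              ┃   *******  +      ┃
              ┃   ******* +       ┃
              ┃   ****++~~..~~~~~~┃
              ┗━━━━━━━━━━━━━━━━━━━┛
                                   
                                   
                                   
                                   
                                   
                                   


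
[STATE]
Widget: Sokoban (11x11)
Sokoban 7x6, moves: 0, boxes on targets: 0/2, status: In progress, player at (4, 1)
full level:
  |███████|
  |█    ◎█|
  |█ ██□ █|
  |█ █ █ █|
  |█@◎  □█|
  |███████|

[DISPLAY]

███████    
█    ◎█    
█ ██□ █    
█ █ █ █    
█@◎  □█    
███████    
Moves: 0  0
           
           
           
           


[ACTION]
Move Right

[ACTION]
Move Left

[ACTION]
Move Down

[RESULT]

███████    
█    ◎█    
█ ██□ █    
█ █ █ █    
█@◎  □█    
███████    
Moves: 2  0
           
           
           
           


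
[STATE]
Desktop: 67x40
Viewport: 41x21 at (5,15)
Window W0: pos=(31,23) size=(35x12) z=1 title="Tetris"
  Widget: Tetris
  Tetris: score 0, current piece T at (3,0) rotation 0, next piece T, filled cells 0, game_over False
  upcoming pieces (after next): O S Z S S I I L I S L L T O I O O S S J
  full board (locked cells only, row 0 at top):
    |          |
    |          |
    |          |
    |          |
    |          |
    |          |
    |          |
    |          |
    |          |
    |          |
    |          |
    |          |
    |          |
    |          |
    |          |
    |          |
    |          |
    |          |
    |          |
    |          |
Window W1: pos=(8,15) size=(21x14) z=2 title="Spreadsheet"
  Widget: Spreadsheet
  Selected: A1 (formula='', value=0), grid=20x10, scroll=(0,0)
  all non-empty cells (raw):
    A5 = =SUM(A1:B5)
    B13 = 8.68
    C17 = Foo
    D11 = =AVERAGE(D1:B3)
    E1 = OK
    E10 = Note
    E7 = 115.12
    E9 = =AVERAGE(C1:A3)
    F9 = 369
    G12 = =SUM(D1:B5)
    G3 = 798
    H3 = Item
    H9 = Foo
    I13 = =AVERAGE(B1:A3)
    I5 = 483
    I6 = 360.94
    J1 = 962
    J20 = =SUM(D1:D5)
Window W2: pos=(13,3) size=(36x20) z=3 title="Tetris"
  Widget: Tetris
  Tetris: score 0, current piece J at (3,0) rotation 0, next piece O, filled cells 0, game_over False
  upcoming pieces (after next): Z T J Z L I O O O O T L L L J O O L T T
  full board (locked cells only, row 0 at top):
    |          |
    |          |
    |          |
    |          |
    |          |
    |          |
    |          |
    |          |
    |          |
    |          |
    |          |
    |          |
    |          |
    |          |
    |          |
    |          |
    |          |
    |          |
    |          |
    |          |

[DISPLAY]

   ┏━━━━┃          │                     
   ┃ Spr┃          │                     
   ┠────┃          │                     
   ┃A1: ┃          │                     
   ┃    ┃          │                     
   ┃----┃          │                     
   ┃  1 ┃          │                     
   ┃  2 ┗━━━━━━━━━━━━━━━━━━━━━━━━━━━━━━━━
   ┃  3        0       ┃  ┏━━━━━━━━━━━━━━
   ┃  4        0       ┃  ┃ Tetris       
   ┃  5 #CIRC!         ┃  ┠──────────────
   ┃  6        0       ┃  ┃          │Nex
   ┃  7        0       ┃  ┃          │ ▒ 
   ┗━━━━━━━━━━━━━━━━━━━┛  ┃          │▒▒▒
                          ┃          │   
                          ┃          │   
                          ┃          │   
                          ┃          │Sco
                          ┃          │0  
                          ┗━━━━━━━━━━━━━━
                                         


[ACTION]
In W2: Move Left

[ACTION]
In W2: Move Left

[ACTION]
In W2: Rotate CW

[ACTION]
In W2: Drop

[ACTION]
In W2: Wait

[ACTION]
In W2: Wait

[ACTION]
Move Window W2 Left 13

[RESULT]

      │                       ┃          
      │                       ┃          
      │                       ┃          
      │                       ┃          
      │                       ┃          
      │                       ┃          
      │                       ┃          
━━━━━━━━━━━━━━━━━━━━━━━━━━━━━━┛          
   ┃  3        0       ┃  ┏━━━━━━━━━━━━━━
   ┃  4        0       ┃  ┃ Tetris       
   ┃  5 #CIRC!         ┃  ┠──────────────
   ┃  6        0       ┃  ┃          │Nex
   ┃  7        0       ┃  ┃          │ ▒ 
   ┗━━━━━━━━━━━━━━━━━━━┛  ┃          │▒▒▒
                          ┃          │   
                          ┃          │   
                          ┃          │   
                          ┃          │Sco
                          ┃          │0  
                          ┗━━━━━━━━━━━━━━
                                         


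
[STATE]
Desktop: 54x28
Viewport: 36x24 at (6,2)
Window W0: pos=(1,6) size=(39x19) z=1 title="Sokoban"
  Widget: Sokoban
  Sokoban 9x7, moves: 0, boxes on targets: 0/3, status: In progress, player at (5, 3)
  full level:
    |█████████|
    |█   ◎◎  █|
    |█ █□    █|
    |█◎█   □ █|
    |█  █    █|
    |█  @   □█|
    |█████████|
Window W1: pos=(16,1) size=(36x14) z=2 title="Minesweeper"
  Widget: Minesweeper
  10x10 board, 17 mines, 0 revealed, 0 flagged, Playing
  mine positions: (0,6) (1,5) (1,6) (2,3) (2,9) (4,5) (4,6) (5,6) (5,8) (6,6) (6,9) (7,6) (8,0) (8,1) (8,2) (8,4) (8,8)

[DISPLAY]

          ┃ Minesweeper             
          ┠─────────────────────────
          ┃■■■■■■■■■■               
          ┃■■■■■■■■■■               
━━━━━━━━━━┃■■■■■■■■■■               
oban      ┃■■■■■■■■■■               
──────────┃■■■■■■■■■■               
█████     ┃■■■■■■■■■■               
◎◎  █     ┃■■■■■■■■■■               
    █     ┃■■■■■■■■■■               
  □ █     ┃■■■■■■■■■■               
    █     ┃■■■■■■■■■■               
   □█     ┗━━━━━━━━━━━━━━━━━━━━━━━━━
█████                            ┃  
s: 0  0/3                        ┃  
                                 ┃  
                                 ┃  
                                 ┃  
                                 ┃  
                                 ┃  
                                 ┃  
                                 ┃  
━━━━━━━━━━━━━━━━━━━━━━━━━━━━━━━━━┛  
                                    


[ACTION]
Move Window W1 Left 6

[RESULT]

    ┃ Minesweeper                   
    ┠───────────────────────────────
    ┃■■■■■■■■■■                     
    ┃■■■■■■■■■■                     
━━━━┃■■■■■■■■■■                     
oban┃■■■■■■■■■■                     
────┃■■■■■■■■■■                     
████┃■■■■■■■■■■                     
◎◎  ┃■■■■■■■■■■                     
    ┃■■■■■■■■■■                     
  □ ┃■■■■■■■■■■                     
    ┃■■■■■■■■■■                     
   □┗━━━━━━━━━━━━━━━━━━━━━━━━━━━━━━━
█████                            ┃  
s: 0  0/3                        ┃  
                                 ┃  
                                 ┃  
                                 ┃  
                                 ┃  
                                 ┃  
                                 ┃  
                                 ┃  
━━━━━━━━━━━━━━━━━━━━━━━━━━━━━━━━━┛  
                                    


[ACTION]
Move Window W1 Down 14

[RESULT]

                                    
                                    
                                    
                                    
━━━━━━━━━━━━━━━━━━━━━━━━━━━━━━━━━┓  
oban                             ┃  
─────────────────────────────────┨  
█████                            ┃  
◎◎  █                            ┃  
    █                            ┃  
  □ █                            ┃  
    █                            ┃  
   □┏━━━━━━━━━━━━━━━━━━━━━━━━━━━━━━━
████┃ Minesweeper                   
s: 0┠───────────────────────────────
    ┃■■■■■■■■■■                     
    ┃■■■■■■■■■■                     
    ┃■■■■■■■■■■                     
    ┃■■■■■■■■■■                     
    ┃■■■■■■■■■■                     
    ┃■■■■■■■■■■                     
    ┃■■■■■■■■■■                     
━━━━┃■■■■■■■■■■                     
    ┃■■■■■■■■■■                     


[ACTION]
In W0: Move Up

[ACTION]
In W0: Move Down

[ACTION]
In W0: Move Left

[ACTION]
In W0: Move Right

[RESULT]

                                    
                                    
                                    
                                    
━━━━━━━━━━━━━━━━━━━━━━━━━━━━━━━━━┓  
oban                             ┃  
─────────────────────────────────┨  
█████                            ┃  
◎◎  █                            ┃  
    █                            ┃  
  □ █                            ┃  
    █                            ┃  
   □┏━━━━━━━━━━━━━━━━━━━━━━━━━━━━━━━
████┃ Minesweeper                   
s: 2┠───────────────────────────────
    ┃■■■■■■■■■■                     
    ┃■■■■■■■■■■                     
    ┃■■■■■■■■■■                     
    ┃■■■■■■■■■■                     
    ┃■■■■■■■■■■                     
    ┃■■■■■■■■■■                     
    ┃■■■■■■■■■■                     
━━━━┃■■■■■■■■■■                     
    ┃■■■■■■■■■■                     


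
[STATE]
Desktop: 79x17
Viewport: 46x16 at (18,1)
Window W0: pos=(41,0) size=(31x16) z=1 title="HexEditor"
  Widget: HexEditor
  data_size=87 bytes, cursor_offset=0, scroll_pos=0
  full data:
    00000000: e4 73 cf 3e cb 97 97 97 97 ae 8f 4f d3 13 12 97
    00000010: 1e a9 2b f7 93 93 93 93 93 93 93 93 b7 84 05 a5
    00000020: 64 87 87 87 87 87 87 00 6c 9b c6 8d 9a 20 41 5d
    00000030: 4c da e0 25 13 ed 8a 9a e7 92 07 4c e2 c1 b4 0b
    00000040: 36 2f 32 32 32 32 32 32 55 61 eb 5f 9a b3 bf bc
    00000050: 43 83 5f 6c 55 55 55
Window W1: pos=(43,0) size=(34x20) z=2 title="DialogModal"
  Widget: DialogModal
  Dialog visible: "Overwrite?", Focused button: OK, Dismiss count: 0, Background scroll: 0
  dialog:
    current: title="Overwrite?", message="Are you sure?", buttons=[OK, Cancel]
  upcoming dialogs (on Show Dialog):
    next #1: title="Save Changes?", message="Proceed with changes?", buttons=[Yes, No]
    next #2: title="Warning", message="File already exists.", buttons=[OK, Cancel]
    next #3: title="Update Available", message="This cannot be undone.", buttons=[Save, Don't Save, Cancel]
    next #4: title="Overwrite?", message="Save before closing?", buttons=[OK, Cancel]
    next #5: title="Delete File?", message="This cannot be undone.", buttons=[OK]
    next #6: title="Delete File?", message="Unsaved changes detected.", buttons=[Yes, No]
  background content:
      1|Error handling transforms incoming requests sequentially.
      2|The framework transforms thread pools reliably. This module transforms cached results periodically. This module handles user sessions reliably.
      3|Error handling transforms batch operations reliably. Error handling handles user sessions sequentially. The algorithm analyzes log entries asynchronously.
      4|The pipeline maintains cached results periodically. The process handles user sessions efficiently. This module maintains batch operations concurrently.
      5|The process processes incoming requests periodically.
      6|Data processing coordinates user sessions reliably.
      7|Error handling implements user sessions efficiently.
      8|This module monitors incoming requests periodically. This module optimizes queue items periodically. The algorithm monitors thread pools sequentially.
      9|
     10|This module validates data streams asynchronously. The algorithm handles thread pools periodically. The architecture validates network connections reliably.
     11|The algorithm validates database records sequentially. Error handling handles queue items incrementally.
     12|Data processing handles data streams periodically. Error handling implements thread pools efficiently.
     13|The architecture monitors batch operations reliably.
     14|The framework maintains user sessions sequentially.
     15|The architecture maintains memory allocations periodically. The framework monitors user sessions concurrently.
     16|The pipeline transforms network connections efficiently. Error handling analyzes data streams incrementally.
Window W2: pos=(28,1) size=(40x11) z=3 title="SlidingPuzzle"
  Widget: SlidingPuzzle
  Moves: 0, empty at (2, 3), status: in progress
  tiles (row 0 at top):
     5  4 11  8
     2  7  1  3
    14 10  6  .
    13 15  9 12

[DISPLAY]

          ┏━━━━━━━━━━━━━━━━━━━━━━━━━━━━━━━━━━━
          ┃ SlidingPuzzle                     
          ┠───────────────────────────────────
          ┃┌────┬────┬────┬────┐              
          ┃│  5 │  4 │ 11 │  8 │              
          ┃├────┼────┼────┼────┤              
          ┃│  2 │  7 │  1 │  3 │              
          ┃├────┼────┼────┼────┤              
          ┃│ 14 │ 10 │  6 │    │              
          ┃├────┼────┼────┼────┤              
          ┗━━━━━━━━━━━━━━━━━━━━━━━━━━━━━━━━━━━
                       ┃ ┃This mo└────────────
                       ┃ ┃The algorithm valida
                       ┃ ┃Data processing hand
                       ┗━┃The architecture mon
                         ┃The framework mainta


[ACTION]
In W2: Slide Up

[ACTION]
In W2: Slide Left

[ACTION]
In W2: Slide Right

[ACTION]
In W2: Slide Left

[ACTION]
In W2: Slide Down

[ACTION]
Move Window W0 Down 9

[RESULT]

          ┏━━━━━━━━━━━━━━━━━━━━━━━━━━━━━━━━━━━
          ┃ SlidingPuzzle                     
          ┠───────────────────────────────────
          ┃┌────┬────┬────┬────┐              
          ┃│  5 │  4 │ 11 │  8 │              
          ┃├────┼────┼────┼────┤              
          ┃│  2 │  7 │  1 │  3 │              
          ┃├────┼────┼────┼────┤              
          ┃│ 14 │ 10 │  6 │    │              
          ┃├────┼────┼────┼────┤              
          ┗━━━━━━━━━━━━━━━━━━━━━━━━━━━━━━━━━━━
                       ┃ ┃This mo└────────────
                       ┃ ┃The algorithm valida
                       ┃ ┃Data processing hand
                       ┃ ┃The architecture mon
                       ┗━┃The framework mainta


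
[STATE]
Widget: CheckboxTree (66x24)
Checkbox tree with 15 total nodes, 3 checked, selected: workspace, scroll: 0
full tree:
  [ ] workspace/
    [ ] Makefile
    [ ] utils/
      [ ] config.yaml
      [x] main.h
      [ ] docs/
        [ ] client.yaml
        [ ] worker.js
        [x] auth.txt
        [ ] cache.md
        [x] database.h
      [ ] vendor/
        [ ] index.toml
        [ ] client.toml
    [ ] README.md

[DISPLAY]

>[-] workspace/                                                   
   [ ] Makefile                                                   
   [-] utils/                                                     
     [ ] config.yaml                                              
     [x] main.h                                                   
     [-] docs/                                                    
       [ ] client.yaml                                            
       [ ] worker.js                                              
       [x] auth.txt                                               
       [ ] cache.md                                               
       [x] database.h                                             
     [ ] vendor/                                                  
       [ ] index.toml                                             
       [ ] client.toml                                            
   [ ] README.md                                                  
                                                                  
                                                                  
                                                                  
                                                                  
                                                                  
                                                                  
                                                                  
                                                                  
                                                                  


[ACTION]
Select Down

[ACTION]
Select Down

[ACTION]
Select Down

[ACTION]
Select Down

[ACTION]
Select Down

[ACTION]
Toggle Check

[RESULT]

 [-] workspace/                                                   
   [ ] Makefile                                                   
   [-] utils/                                                     
     [ ] config.yaml                                              
     [x] main.h                                                   
>    [x] docs/                                                    
       [x] client.yaml                                            
       [x] worker.js                                              
       [x] auth.txt                                               
       [x] cache.md                                               
       [x] database.h                                             
     [ ] vendor/                                                  
       [ ] index.toml                                             
       [ ] client.toml                                            
   [ ] README.md                                                  
                                                                  
                                                                  
                                                                  
                                                                  
                                                                  
                                                                  
                                                                  
                                                                  
                                                                  


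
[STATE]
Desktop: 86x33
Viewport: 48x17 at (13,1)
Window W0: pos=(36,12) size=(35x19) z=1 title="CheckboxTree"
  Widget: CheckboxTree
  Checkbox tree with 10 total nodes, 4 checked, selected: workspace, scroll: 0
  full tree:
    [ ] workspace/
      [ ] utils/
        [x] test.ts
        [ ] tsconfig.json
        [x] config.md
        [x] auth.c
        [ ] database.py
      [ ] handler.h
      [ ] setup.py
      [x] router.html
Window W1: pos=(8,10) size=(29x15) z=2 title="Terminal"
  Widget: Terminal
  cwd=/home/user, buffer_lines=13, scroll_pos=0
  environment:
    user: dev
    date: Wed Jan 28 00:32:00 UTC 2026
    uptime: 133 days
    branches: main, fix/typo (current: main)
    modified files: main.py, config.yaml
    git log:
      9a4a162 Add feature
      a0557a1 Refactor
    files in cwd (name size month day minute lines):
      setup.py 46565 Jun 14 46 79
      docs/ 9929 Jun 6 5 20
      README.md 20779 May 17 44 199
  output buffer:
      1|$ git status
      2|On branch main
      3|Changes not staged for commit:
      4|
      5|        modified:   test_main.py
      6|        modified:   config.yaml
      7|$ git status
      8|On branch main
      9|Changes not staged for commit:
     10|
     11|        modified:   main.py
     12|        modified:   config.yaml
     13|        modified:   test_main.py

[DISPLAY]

                                                
                                                
                                                
                                                
                                                
                                                
                                                
                                                
                                                
━━━━━━━━━━━━━━━━━━━━━━━┓                        
minal                  ┃                        
───────────────────────┨━━━━━━━━━━━━━━━━━━━━━━━━
t status               ┃ CheckboxTree           
ranch main             ┃────────────────────────
ges not staged for comm┃>[-] workspace/         
                       ┃   [-] utils/           
    modified:   test_ma┃     [x] test.ts        


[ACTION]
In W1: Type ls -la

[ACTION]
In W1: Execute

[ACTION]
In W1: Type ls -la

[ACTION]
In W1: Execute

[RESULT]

                                                
                                                
                                                
                                                
                                                
                                                
                                                
                                                
                                                
━━━━━━━━━━━━━━━━━━━━━━━┓                        
minal                  ┃                        
───────────────────────┨━━━━━━━━━━━━━━━━━━━━━━━━
    modified:   config.┃ CheckboxTree           
    modified:   test_ma┃────────────────────────
 -la                   ┃>[-] workspace/         
r--r--  1 dev group    ┃   [-] utils/           
r-xr-x  1 dev group    ┃     [x] test.ts        


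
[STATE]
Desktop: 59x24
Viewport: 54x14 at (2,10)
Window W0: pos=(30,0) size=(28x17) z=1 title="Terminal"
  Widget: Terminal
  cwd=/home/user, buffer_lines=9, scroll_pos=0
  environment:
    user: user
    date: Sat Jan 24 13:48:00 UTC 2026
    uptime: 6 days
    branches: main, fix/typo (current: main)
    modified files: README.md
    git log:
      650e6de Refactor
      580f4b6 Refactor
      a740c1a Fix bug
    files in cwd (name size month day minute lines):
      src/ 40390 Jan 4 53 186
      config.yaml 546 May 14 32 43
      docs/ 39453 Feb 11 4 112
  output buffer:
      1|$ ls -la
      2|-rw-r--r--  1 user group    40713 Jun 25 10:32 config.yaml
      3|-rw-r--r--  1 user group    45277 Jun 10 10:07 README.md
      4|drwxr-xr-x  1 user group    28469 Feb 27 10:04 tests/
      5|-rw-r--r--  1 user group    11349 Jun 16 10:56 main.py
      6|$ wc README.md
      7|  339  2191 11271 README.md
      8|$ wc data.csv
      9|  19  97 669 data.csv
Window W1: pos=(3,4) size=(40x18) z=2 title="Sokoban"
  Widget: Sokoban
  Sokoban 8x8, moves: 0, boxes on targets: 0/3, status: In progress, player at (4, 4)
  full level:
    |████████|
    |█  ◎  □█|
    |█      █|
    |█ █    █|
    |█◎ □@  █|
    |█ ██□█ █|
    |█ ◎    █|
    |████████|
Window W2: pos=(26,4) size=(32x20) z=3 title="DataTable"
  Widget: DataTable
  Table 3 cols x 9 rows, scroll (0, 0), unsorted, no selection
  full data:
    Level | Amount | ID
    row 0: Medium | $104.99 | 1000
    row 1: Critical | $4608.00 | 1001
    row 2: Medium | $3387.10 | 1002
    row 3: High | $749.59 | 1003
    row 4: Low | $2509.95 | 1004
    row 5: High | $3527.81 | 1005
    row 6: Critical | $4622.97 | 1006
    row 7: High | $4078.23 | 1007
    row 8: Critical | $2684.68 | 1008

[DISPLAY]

 ┃█ █    █              ┃Critical│$4608.00│1001       
 ┃█◎ □@  █              ┃Medium  │$3387.10│1002       
 ┃█ ██□█ █              ┃High    │$749.59 │1003       
 ┃█ ◎    █              ┃Low     │$2509.95│1004       
 ┃████████              ┃High    │$3527.81│1005       
 ┃Moves: 0  0/3         ┃Critical│$4622.97│1006       
 ┃                      ┃High    │$4078.23│1007       
 ┃                      ┃Critical│$2684.68│1008       
 ┃                      ┃                             
 ┃                      ┃                             
 ┃                      ┃                             
 ┗━━━━━━━━━━━━━━━━━━━━━━┃                             
                        ┃                             
                        ┗━━━━━━━━━━━━━━━━━━━━━━━━━━━━━


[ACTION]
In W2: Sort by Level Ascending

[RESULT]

 ┃█ █    █              ┃Critical│$4622.97│1006       
 ┃█◎ □@  █              ┃Critical│$2684.68│1008       
 ┃█ ██□█ █              ┃High    │$749.59 │1003       
 ┃█ ◎    █              ┃High    │$3527.81│1005       
 ┃████████              ┃High    │$4078.23│1007       
 ┃Moves: 0  0/3         ┃Low     │$2509.95│1004       
 ┃                      ┃Medium  │$104.99 │1000       
 ┃                      ┃Medium  │$3387.10│1002       
 ┃                      ┃                             
 ┃                      ┃                             
 ┃                      ┃                             
 ┗━━━━━━━━━━━━━━━━━━━━━━┃                             
                        ┃                             
                        ┗━━━━━━━━━━━━━━━━━━━━━━━━━━━━━


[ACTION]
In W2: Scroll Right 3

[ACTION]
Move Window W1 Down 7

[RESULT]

 ┃█  ◎  □█              ┃Critical│$4622.97│1006       
 ┃█      █              ┃Critical│$2684.68│1008       
 ┃█ █    █              ┃High    │$749.59 │1003       
 ┃█◎ □@  █              ┃High    │$3527.81│1005       
 ┃█ ██□█ █              ┃High    │$4078.23│1007       
 ┃█ ◎    █              ┃Low     │$2509.95│1004       
 ┃████████              ┃Medium  │$104.99 │1000       
 ┃Moves: 0  0/3         ┃Medium  │$3387.10│1002       
 ┃                      ┃                             
 ┃                      ┃                             
 ┃                      ┃                             
 ┃                      ┃                             
 ┃                      ┃                             
 ┗━━━━━━━━━━━━━━━━━━━━━━┗━━━━━━━━━━━━━━━━━━━━━━━━━━━━━


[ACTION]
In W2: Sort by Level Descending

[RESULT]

 ┃█  ◎  □█              ┃Medium  │$3387.10│1002       
 ┃█      █              ┃Low     │$2509.95│1004       
 ┃█ █    █              ┃High    │$749.59 │1003       
 ┃█◎ □@  █              ┃High    │$3527.81│1005       
 ┃█ ██□█ █              ┃High    │$4078.23│1007       
 ┃█ ◎    █              ┃Critical│$4608.00│1001       
 ┃████████              ┃Critical│$4622.97│1006       
 ┃Moves: 0  0/3         ┃Critical│$2684.68│1008       
 ┃                      ┃                             
 ┃                      ┃                             
 ┃                      ┃                             
 ┃                      ┃                             
 ┃                      ┃                             
 ┗━━━━━━━━━━━━━━━━━━━━━━┗━━━━━━━━━━━━━━━━━━━━━━━━━━━━━


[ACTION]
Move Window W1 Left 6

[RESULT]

  ◎  □█                 ┃Medium  │$3387.10│1002       
      █                 ┃Low     │$2509.95│1004       
 █    █                 ┃High    │$749.59 │1003       
◎ □@  █                 ┃High    │$3527.81│1005       
 ██□█ █                 ┃High    │$4078.23│1007       
 ◎    █                 ┃Critical│$4608.00│1001       
███████                 ┃Critical│$4622.97│1006       
oves: 0  0/3            ┃Critical│$2684.68│1008       
                        ┃                             
                        ┃                             
                        ┃                             
                        ┃                             
                        ┃                             
━━━━━━━━━━━━━━━━━━━━━━━━┗━━━━━━━━━━━━━━━━━━━━━━━━━━━━━


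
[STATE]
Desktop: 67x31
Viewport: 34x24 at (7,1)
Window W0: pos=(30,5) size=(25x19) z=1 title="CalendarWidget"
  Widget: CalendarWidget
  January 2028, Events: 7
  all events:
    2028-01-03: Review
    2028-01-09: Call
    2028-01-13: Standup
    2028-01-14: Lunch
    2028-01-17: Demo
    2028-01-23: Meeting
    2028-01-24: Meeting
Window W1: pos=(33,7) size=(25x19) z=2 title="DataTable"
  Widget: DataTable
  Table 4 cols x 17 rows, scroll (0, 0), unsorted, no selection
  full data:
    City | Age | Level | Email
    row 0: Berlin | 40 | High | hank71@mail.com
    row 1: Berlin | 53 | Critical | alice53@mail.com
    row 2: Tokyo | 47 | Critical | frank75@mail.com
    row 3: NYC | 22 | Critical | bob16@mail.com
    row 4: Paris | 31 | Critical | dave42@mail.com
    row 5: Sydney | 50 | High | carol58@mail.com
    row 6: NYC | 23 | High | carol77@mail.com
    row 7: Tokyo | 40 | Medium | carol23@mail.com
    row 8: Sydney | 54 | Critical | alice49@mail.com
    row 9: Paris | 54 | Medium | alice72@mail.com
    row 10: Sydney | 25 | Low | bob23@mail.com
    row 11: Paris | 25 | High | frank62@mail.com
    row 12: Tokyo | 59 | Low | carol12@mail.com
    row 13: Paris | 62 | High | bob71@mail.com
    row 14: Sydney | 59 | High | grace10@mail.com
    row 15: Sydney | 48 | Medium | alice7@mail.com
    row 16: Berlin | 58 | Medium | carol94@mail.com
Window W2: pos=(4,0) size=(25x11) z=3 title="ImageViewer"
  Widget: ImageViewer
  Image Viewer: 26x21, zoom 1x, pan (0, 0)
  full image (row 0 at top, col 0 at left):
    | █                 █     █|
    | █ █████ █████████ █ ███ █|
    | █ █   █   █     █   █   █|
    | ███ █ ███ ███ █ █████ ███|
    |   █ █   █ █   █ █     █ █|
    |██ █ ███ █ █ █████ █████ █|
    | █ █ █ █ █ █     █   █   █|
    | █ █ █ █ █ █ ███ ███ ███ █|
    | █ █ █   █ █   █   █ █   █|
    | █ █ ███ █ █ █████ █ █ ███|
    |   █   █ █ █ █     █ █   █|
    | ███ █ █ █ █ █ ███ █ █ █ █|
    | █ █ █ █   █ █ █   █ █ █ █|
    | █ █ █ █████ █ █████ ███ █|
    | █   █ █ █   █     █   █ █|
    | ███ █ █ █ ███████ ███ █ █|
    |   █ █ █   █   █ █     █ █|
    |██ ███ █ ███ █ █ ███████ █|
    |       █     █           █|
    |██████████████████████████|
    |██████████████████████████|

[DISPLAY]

mageViewer           ┃            
─────────────────────┨            
                 █   ┃            
 █████ █████████ █ ██┃            
 █   █   █     █   █ ┃ ┏━━━━━━━━━━
██ █ ███ ███ █ █████ ┃ ┃ CalendarW
 █ █   █ █   █ █     ┃ ┠──┏━━━━━━━
 █ ███ █ █ █████ ████┃ ┃  ┃ DataTa
 █ █ █ █ █     █   █ ┃ ┃Mo┠───────
━━━━━━━━━━━━━━━━━━━━━┛ ┃  ┃City  │
                       ┃ 3┃──────┼
                       ┃10┃Berlin│
                       ┃17┃Berlin│
                       ┃24┃Tokyo │
                       ┃31┃NYC   │
                       ┃  ┃Paris │
                       ┃  ┃Sydney│
                       ┃  ┃NYC   │
                       ┃  ┃Tokyo │
                       ┃  ┃Sydney│
                       ┃  ┃Paris │
                       ┃  ┃Sydney│
                       ┗━━┃Paris │
                          ┃Tokyo │


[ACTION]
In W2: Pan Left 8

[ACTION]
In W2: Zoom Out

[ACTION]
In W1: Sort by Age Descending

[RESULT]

mageViewer           ┃            
─────────────────────┨            
                 █   ┃            
 █████ █████████ █ ██┃            
 █   █   █     █   █ ┃ ┏━━━━━━━━━━
██ █ ███ ███ █ █████ ┃ ┃ CalendarW
 █ █   █ █   █ █     ┃ ┠──┏━━━━━━━
 █ ███ █ █ █████ ████┃ ┃  ┃ DataTa
 █ █ █ █ █     █   █ ┃ ┃Mo┠───────
━━━━━━━━━━━━━━━━━━━━━┛ ┃  ┃City  │
                       ┃ 3┃──────┼
                       ┃10┃Paris │
                       ┃17┃Tokyo │
                       ┃24┃Sydney│
                       ┃31┃Berlin│
                       ┃  ┃Sydney│
                       ┃  ┃Paris │
                       ┃  ┃Berlin│
                       ┃  ┃Sydney│
                       ┃  ┃Sydney│
                       ┃  ┃Tokyo │
                       ┃  ┃Berlin│
                       ┗━━┃Tokyo │
                          ┃Paris │


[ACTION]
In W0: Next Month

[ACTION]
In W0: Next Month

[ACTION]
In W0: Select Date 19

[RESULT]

mageViewer           ┃            
─────────────────────┨            
                 █   ┃            
 █████ █████████ █ ██┃            
 █   █   █     █   █ ┃ ┏━━━━━━━━━━
██ █ ███ ███ █ █████ ┃ ┃ CalendarW
 █ █   █ █   █ █     ┃ ┠──┏━━━━━━━
 █ ███ █ █ █████ ████┃ ┃  ┃ DataTa
 █ █ █ █ █     █   █ ┃ ┃Mo┠───────
━━━━━━━━━━━━━━━━━━━━━┛ ┃  ┃City  │
                       ┃ 6┃──────┼
                       ┃13┃Paris │
                       ┃20┃Tokyo │
                       ┃27┃Sydney│
                       ┃  ┃Berlin│
                       ┃  ┃Sydney│
                       ┃  ┃Paris │
                       ┃  ┃Berlin│
                       ┃  ┃Sydney│
                       ┃  ┃Sydney│
                       ┃  ┃Tokyo │
                       ┃  ┃Berlin│
                       ┗━━┃Tokyo │
                          ┃Paris │
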